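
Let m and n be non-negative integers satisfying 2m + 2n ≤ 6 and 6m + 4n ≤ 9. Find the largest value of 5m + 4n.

(m,n)=(0,2) is feasible, giving 8.
(m,n)=(0,1) is feasible, giving 4.
No feasible integer point exceeds 8.

8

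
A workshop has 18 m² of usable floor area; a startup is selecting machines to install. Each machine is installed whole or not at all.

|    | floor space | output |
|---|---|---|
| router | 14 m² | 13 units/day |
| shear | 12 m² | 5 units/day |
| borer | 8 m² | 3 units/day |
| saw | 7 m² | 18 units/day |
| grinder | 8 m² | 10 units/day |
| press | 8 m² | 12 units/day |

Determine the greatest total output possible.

30

Allowing fractional choices, the relaxed optimum would be about 33.8, but machines are indivisible.
grinder + press: floor space 8 + 8 = 16 ≤ 18, output 10 + 12 = 22.
saw + grinder: floor space 7 + 8 = 15 ≤ 18, output 18 + 10 = 28.
saw + press: floor space 7 + 8 = 15 ≤ 18, output 18 + 12 = 30.
Best is saw and press with total output 30.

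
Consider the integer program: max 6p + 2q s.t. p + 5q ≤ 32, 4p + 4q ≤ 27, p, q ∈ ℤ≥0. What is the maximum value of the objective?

36

Relaxing integrality, the LP optimum is 40.50 at (p,q) = (6.75, 0), which is not an integer point.
(p,q)=(6,0) is feasible, giving 36.
(p,q)=(5,1) is feasible, giving 32.
No feasible integer point exceeds 36.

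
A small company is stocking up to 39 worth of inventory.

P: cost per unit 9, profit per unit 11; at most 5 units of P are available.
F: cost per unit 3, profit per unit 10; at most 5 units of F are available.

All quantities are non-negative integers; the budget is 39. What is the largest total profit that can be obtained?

73

Take 3×P and 4×F: cost 39 ≤ 39, profit 3·11 + 4·10 = 73.
No other integer combination yields more.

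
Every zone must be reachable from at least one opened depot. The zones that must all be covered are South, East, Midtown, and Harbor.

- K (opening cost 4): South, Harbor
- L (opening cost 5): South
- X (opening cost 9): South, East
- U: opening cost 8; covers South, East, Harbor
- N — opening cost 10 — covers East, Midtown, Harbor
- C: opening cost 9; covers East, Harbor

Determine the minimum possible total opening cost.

14

Choose K and N: together they cover South, East, Midtown, Harbor — every zone.
Total opening cost: 4 + 10 = 14.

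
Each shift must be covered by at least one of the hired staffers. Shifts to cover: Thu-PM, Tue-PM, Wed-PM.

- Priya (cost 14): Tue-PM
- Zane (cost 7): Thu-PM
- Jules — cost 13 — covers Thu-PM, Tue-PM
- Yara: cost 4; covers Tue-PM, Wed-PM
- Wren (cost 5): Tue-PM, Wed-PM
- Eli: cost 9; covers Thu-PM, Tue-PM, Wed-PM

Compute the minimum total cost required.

Eli alone covers Thu-PM, Tue-PM, Wed-PM — every shift.
Total cost: 9.

9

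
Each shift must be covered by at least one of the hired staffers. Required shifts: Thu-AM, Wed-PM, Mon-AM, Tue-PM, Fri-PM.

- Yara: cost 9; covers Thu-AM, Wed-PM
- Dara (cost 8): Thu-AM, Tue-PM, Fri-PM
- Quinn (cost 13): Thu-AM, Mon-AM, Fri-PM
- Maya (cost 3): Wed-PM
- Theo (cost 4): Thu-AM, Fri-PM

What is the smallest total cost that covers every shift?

This is an integer covering problem.
Choose Dara, Quinn, and Maya: together they cover Thu-AM, Wed-PM, Mon-AM, Tue-PM, Fri-PM — every shift.
Total cost: 8 + 13 + 3 = 24.

24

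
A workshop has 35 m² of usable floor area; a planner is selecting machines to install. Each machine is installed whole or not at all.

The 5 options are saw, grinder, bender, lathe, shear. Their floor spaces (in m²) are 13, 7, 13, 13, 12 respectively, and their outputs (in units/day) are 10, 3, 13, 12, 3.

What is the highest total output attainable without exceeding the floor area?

Treat it as a binary knapsack problem.
Take grinder, bender, and lathe: floor space 7 + 13 + 13 = 33 ≤ 35, output 3 + 13 + 12 = 28.
No other feasible combination does better.

28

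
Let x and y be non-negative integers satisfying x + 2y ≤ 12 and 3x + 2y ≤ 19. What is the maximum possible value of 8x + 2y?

Relaxing integrality, the LP optimum is 50.67 at (x,y) = (6.33, 0), which is not an integer point.
(x,y)=(6,0): 1·6+2·0=6≤12, 3·6+2·0=18≤19, objective 48.
(x,y)=(5,1): 1·5+2·1=7≤12, 3·5+2·1=17≤19, objective 42.
(x,y)=(5,0): 1·5+2·0=5≤12, 3·5+2·0=15≤19, objective 40.
The best lattice point is (6,0), giving 48.

48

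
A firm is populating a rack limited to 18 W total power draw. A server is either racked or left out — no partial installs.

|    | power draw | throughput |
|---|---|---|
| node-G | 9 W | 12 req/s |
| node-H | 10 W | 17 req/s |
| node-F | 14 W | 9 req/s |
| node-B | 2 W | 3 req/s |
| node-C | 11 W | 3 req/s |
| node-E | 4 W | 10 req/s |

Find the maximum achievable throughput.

30

Take node-H, node-B, and node-E: power draw 10 + 2 + 4 = 16 ≤ 18, throughput 17 + 3 + 10 = 30.
No other feasible combination does better.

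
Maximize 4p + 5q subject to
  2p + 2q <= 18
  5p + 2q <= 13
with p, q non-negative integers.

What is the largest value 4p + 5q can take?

Relaxing integrality, the LP optimum is 32.50 at (p,q) = (0, 6.5), which is not an integer point.
(p,q)=(0,6): 2·0+2·6=12≤18, 5·0+2·6=12≤13, objective 30.
(p,q)=(0,5): 2·0+2·5=10≤18, 5·0+2·5=10≤13, objective 25.
The best lattice point is (0,6), giving 30.

30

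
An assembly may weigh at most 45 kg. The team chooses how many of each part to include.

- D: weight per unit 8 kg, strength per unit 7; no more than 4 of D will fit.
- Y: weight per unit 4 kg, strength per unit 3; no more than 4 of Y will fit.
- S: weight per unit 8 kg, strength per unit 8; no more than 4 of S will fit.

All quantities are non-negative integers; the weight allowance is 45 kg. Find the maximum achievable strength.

42

This is a bounded integer knapsack.
Take 1×D, 1×Y, and 4×S: weight 44 ≤ 45, strength 1·7 + 1·3 + 4·8 = 42.
S has the best ratio (8/8) and is taken to its limit of 4; remaining capacity is filled optimally with the others.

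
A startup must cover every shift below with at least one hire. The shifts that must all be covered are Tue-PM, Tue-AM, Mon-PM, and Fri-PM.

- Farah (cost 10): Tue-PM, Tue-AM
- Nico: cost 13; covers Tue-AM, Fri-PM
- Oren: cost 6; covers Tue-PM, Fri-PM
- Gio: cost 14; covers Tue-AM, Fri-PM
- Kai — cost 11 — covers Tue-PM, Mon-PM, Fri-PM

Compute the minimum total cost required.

This is a weighted set-cover instance.
The greedy cost-per-new-shift heuristic would pick Oren, Farah, and Kai for 27, but a cheaper cover exists.
Choose Farah and Kai: together they cover Tue-PM, Tue-AM, Mon-PM, Fri-PM — every shift.
Total cost: 10 + 11 = 21.
No cover costs less than 21.

21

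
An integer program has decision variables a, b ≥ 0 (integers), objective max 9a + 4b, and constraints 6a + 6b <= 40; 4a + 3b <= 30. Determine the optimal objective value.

The continuous relaxation peaks at (6.67, 0) with value 60.00; rounding to a feasible lattice point costs some objective.
(a,b)=(6,0): 6·6+6·0=36≤40, 4·6+3·0=24≤30, objective 54.
(a,b)=(5,1): 6·5+6·1=36≤40, 4·5+3·1=23≤30, objective 49.
(a,b)=(5,0): 6·5+6·0=30≤40, 4·5+3·0=20≤30, objective 45.
Maximum is 54 at (a,b)=(6,0).

54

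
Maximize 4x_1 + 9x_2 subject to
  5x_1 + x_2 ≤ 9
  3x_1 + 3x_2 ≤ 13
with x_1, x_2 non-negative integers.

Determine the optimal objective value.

36

(x_1,x_2)=(0,4): 5·0+1·4=4≤9, 3·0+3·4=12≤13, objective 36.
(x_1,x_2)=(1,3): 5·1+1·3=8≤9, 3·1+3·3=12≤13, objective 31.
Maximum is 36 at (x_1,x_2)=(0,4).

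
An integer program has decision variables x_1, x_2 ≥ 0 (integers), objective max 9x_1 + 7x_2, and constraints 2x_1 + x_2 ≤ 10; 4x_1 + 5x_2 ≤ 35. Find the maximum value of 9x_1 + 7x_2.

(x_1,x_2)=(3,4) is feasible, giving 55.
(x_1,x_2)=(2,5) is feasible, giving 53.
(x_1,x_2)=(1,6) is feasible, giving 51.
Maximum is 55 at (x_1,x_2)=(3,4).

55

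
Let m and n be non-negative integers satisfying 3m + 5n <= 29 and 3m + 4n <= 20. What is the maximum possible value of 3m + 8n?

40

(m,n)=(0,5): 3·0+5·5=25≤29, 3·0+4·5=20≤20, objective 40.
(m,n)=(1,4): 3·1+5·4=23≤29, 3·1+4·4=19≤20, objective 35.
(m,n)=(0,4): 3·0+5·4=20≤29, 3·0+4·4=16≤20, objective 32.
The best lattice point is (0,5), giving 40.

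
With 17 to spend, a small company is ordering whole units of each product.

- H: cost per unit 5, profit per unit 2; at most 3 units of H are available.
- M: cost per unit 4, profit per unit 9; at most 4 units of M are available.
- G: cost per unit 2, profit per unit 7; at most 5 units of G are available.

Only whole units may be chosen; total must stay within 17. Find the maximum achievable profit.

This is a bounded integer knapsack.
1×M and 5×G: cost 14 ≤ 17, profit 1·9 + 5·7 = 44.
2×M and 4×G: cost 16 ≤ 17, profit 2·9 + 4·7 = 46.
Best is 46.

46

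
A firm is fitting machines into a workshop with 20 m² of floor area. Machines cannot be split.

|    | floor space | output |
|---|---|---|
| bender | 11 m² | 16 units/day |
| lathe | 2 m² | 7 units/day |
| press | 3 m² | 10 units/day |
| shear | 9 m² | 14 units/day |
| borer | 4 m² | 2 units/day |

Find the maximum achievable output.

Take bender, lathe, press, and borer: floor space 11 + 2 + 3 + 4 = 20 ≤ 20, output 16 + 7 + 10 + 2 = 35.
No other feasible combination does better.

35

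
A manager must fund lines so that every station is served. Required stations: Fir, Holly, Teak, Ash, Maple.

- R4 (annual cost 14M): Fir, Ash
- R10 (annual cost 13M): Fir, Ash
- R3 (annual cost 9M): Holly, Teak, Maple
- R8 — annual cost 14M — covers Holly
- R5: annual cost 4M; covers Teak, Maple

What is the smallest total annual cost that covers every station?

22

The greedy cost-per-new-station heuristic would pick R5, R10, and R3 for 26, but a cheaper cover exists.
Choose R10 and R3: together they cover Fir, Holly, Teak, Ash, Maple — every station.
Total annual cost: 13 + 9 = 22.
No cover costs less than 22.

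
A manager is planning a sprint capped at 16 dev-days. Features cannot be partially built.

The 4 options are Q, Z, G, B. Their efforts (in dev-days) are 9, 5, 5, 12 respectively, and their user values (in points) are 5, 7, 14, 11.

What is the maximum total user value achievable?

21

This is an integer program with binary decision variables.
Q + G: effort 9 + 5 = 14 ≤ 16, user value 5 + 14 = 19.
Z + G: effort 5 + 5 = 10 ≤ 16, user value 7 + 14 = 21.
G: effort 5 ≤ 16, user value 14.
Best is Z and G with total user value 21.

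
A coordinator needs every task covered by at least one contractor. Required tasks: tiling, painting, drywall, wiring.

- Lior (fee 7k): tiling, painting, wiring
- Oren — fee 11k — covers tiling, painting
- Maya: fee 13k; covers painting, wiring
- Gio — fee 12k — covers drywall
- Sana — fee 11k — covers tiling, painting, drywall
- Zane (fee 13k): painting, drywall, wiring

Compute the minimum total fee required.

18

Choose Lior and Sana: together they cover tiling, painting, drywall, wiring — every task.
Total fee: 7 + 11 = 18.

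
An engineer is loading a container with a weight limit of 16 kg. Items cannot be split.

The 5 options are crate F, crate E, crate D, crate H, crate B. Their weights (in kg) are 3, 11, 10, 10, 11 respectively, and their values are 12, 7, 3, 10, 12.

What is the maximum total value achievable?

This is an integer program with binary decision variables.
Allowing fractional choices, the relaxed optimum would be about 26.0, but items are indivisible.
crate F + crate E: weight 3 + 11 = 14 ≤ 16, value 12 + 7 = 19.
crate F + crate H: weight 3 + 10 = 13 ≤ 16, value 12 + 10 = 22.
crate F + crate B: weight 3 + 11 = 14 ≤ 16, value 12 + 12 = 24.
Best is crate F and crate B with total value 24.

24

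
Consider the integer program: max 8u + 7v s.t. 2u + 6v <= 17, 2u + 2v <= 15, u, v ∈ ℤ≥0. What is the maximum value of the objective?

56

(u,v)=(7,0): 2·7+6·0=14≤17, 2·7+2·0=14≤15, objective 56.
(u,v)=(6,0): 2·6+6·0=12≤17, 2·6+2·0=12≤15, objective 48.
The best lattice point is (7,0), giving 56.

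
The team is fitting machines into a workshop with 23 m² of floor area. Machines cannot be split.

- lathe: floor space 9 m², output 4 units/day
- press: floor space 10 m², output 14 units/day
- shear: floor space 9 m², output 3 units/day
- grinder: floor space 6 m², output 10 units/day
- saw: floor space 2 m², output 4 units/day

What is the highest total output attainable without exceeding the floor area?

Allowing fractional choices, the relaxed optimum would be about 30.2, but machines are indivisible.
lathe + press + saw: floor space 9 + 10 + 2 = 21 ≤ 23, output 4 + 14 + 4 = 22.
press + grinder: floor space 10 + 6 = 16 ≤ 23, output 14 + 10 = 24.
press + grinder + saw: floor space 10 + 6 + 2 = 18 ≤ 23, output 14 + 10 + 4 = 28.
Best is press, grinder, and saw with total output 28.

28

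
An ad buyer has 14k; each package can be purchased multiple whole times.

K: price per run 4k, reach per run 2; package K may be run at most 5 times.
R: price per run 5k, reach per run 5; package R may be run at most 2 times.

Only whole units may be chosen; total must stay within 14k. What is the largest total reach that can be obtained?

12

Take 1×K and 2×R: price 14 ≤ 14, reach 1·2 + 2·5 = 12.
R has the best ratio (5/5) and is taken to its limit of 2; remaining capacity is filled optimally with the others.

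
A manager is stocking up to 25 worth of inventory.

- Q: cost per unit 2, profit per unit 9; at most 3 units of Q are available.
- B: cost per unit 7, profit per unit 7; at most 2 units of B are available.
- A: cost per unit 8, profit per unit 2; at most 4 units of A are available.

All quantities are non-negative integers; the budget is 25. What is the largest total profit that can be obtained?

41

3×Q, 1×B, and 1×A: cost 21 ≤ 25, profit 3·9 + 1·7 + 1·2 = 36.
3×Q and 2×B: cost 20 ≤ 25, profit 3·9 + 2·7 = 41.
Best is 41.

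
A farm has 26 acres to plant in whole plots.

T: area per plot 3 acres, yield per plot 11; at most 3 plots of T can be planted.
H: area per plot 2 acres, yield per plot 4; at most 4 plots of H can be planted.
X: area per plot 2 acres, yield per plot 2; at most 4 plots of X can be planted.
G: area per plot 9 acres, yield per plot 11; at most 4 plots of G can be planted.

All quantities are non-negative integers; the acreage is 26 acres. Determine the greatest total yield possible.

60

T has the best ratio (11/3); taking only T gives at most 3×11 = 33 (stopped by the supply cap of 3).
Mixing does better — 3×T, 4×H, and 1×G: area 26 ≤ 26, yield 3·11 + 4·4 + 1·11 = 60.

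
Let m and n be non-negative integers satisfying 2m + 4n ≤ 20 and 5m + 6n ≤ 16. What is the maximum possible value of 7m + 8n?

(m,n)=(2,1): 2·2+4·1=8≤20, 5·2+6·1=16≤16, objective 22.
(m,n)=(3,0): 2·3+4·0=6≤20, 5·3+6·0=15≤16, objective 21.
No feasible integer point exceeds 22.

22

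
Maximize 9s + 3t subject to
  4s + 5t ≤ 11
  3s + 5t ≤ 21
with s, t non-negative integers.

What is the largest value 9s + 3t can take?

18

(s,t)=(2,0): 4·2+5·0=8≤11, 3·2+5·0=6≤21, objective 18.
(s,t)=(1,1): 4·1+5·1=9≤11, 3·1+5·1=8≤21, objective 12.
(s,t)=(1,0): 4·1+5·0=4≤11, 3·1+5·0=3≤21, objective 9.
No feasible integer point exceeds 18.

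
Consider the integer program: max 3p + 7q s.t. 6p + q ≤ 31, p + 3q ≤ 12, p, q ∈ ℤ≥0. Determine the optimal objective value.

(p,q)=(3,3): 6·3+1·3=21≤31, 1·3+3·3=12≤12, objective 30.
(p,q)=(2,3): 6·2+1·3=15≤31, 1·2+3·3=11≤12, objective 27.
(p,q)=(4,2): 6·4+1·2=26≤31, 1·4+3·2=10≤12, objective 26.
The best lattice point is (3,3), giving 30.

30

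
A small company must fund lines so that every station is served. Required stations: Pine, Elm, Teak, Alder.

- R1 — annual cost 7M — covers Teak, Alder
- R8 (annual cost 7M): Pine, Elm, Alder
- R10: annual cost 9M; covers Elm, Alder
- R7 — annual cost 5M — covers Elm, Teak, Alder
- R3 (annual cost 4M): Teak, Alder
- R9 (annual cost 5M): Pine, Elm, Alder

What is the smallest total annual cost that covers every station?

This is an integer covering problem.
The greedy cost-per-new-station heuristic would pick R7 and R9 for 10, but a cheaper cover exists.
Choose R3 and R9: together they cover Pine, Elm, Teak, Alder — every station.
Total annual cost: 4 + 5 = 9.
No cover costs less than 9.

9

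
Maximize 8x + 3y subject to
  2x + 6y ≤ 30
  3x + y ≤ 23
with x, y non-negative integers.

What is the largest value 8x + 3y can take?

(x,y)=(7,2): 2·7+6·2=26≤30, 3·7+1·2=23≤23, objective 62.
(x,y)=(7,1): 2·7+6·1=20≤30, 3·7+1·1=22≤23, objective 59.
(x,y)=(6,3): 2·6+6·3=30≤30, 3·6+1·3=21≤23, objective 57.
The best lattice point is (7,2), giving 62.

62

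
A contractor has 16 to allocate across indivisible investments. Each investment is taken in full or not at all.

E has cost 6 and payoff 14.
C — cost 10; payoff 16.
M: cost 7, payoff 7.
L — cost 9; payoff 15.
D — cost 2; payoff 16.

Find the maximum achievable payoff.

Take E, M, and D: cost 6 + 7 + 2 = 15 ≤ 16, payoff 14 + 7 + 16 = 37.
No other feasible combination does better.

37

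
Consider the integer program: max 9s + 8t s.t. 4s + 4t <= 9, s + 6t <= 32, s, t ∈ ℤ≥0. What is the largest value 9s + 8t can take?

Relaxing integrality, the LP optimum is 20.25 at (s,t) = (2.25, 0), which is not an integer point.
(s,t)=(2,0): 4·2+4·0=8≤9, 1·2+6·0=2≤32, objective 18.
(s,t)=(1,1): 4·1+4·1=8≤9, 1·1+6·1=7≤32, objective 17.
(s,t)=(1,0): 4·1+4·0=4≤9, 1·1+6·0=1≤32, objective 9.
The best lattice point is (2,0), giving 18.

18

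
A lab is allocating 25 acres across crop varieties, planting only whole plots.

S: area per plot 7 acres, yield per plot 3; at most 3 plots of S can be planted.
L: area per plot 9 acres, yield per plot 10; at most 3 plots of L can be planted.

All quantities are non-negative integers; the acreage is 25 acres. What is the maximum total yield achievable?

1×S and 2×L: area 25 ≤ 25, yield 1·3 + 2·10 = 23.
2×L: area 18 ≤ 25, yield 2·10 = 20.
Best is 23.

23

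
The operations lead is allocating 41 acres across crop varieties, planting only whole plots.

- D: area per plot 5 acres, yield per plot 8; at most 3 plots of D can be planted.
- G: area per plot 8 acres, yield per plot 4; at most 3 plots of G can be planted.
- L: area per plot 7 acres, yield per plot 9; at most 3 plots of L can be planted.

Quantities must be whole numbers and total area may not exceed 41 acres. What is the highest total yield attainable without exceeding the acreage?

Take 3×D and 3×L: area 36 ≤ 41, yield 3·8 + 3·9 = 51.
D has the best ratio (8/5) and is taken to its limit of 3; remaining capacity is filled optimally with the others.

51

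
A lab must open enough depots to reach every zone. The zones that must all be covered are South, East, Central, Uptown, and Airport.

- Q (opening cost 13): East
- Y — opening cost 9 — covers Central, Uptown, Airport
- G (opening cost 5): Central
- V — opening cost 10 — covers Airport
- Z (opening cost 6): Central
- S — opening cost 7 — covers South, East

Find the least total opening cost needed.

This is an integer covering problem.
Choose Y and S: together they cover South, East, Central, Uptown, Airport — every zone.
Total opening cost: 9 + 7 = 16.
No cover costs less than 16.

16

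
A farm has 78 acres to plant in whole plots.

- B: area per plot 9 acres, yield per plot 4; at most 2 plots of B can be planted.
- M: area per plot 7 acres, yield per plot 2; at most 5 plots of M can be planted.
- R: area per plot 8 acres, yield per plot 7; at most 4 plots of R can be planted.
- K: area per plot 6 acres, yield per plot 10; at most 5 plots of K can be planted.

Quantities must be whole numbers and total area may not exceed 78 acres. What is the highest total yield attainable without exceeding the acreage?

Take 1×B, 1×M, 4×R, and 5×K: area 78 ≤ 78, yield 1·4 + 1·2 + 4·7 + 5·10 = 84.
K has the best ratio (10/6) and is taken to its limit of 5; remaining capacity is filled optimally with the others.

84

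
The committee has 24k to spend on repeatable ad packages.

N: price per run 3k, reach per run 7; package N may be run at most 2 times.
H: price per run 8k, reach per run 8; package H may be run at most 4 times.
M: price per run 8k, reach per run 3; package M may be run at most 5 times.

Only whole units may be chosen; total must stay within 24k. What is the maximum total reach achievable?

Take 2×N and 2×H: price 22 ≤ 24, reach 2·7 + 2·8 = 30.
N has the best ratio (7/3) and is taken to its limit of 2; remaining capacity is filled optimally with the others.

30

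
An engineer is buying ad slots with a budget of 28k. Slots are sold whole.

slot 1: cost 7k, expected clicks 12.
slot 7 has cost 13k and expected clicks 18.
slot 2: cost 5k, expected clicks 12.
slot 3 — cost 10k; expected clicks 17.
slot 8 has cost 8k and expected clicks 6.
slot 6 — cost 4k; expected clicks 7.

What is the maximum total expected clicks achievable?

48

This is a 0-1 knapsack instance.
Allowing fractional choices, the relaxed optimum would be about 50.8, but ad slots are indivisible.
slot 1 + slot 2 + slot 3 + slot 6: cost 7 + 5 + 10 + 4 = 26 ≤ 28, expected clicks 12 + 12 + 17 + 7 = 48.
slot 7 + slot 2 + slot 3: cost 13 + 5 + 10 = 28 ≤ 28, expected clicks 18 + 12 + 17 = 47.
Best is slot 1, slot 2, slot 3, and slot 6 with total expected clicks 48.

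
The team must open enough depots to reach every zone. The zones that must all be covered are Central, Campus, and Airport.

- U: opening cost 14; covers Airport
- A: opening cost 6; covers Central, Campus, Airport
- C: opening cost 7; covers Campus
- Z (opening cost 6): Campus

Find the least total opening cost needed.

A alone covers Central, Campus, Airport — every zone.
Total opening cost: 6.

6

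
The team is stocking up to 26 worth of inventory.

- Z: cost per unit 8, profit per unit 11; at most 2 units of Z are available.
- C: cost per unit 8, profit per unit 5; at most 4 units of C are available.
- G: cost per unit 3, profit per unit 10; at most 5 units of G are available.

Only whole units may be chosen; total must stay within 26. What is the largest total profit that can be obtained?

This is a bounded integer knapsack.
1×Z and 5×G: cost 23 ≤ 26, profit 1·11 + 5·10 = 61.
1×C and 5×G: cost 23 ≤ 26, profit 1·5 + 5·10 = 55.
Best is 61.

61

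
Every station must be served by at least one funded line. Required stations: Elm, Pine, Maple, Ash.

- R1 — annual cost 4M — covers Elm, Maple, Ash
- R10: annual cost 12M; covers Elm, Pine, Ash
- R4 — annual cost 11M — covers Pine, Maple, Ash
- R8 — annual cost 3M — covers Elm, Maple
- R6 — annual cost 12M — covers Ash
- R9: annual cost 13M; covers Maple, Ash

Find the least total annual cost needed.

14

The greedy cost-per-new-station heuristic would pick R1 and R4 for 15, but a cheaper cover exists.
Choose R4 and R8: together they cover Elm, Pine, Maple, Ash — every station.
Total annual cost: 11 + 3 = 14.
No cover costs less than 14.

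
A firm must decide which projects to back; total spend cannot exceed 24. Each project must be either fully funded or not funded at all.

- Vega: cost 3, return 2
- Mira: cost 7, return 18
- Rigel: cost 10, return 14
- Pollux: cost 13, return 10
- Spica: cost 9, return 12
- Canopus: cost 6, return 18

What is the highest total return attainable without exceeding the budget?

Allowing fractional choices, the relaxed optimum would be about 51.3, but projects are indivisible.
Vega + Mira + Canopus: cost 3 + 7 + 6 = 16 ≤ 24, return 2 + 18 + 18 = 38.
Mira + Rigel + Canopus: cost 7 + 10 + 6 = 23 ≤ 24, return 18 + 14 + 18 = 50.
Mira + Spica + Canopus: cost 7 + 9 + 6 = 22 ≤ 24, return 18 + 12 + 18 = 48.
Best is Mira, Rigel, and Canopus with total return 50.

50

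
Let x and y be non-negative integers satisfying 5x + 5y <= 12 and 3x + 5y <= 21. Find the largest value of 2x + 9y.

18

Relaxing integrality, the LP optimum is 21.60 at (x,y) = (0, 2.4), which is not an integer point.
(x,y)=(0,2) is feasible, giving 18.
(x,y)=(1,1) is feasible, giving 11.
No feasible integer point exceeds 18.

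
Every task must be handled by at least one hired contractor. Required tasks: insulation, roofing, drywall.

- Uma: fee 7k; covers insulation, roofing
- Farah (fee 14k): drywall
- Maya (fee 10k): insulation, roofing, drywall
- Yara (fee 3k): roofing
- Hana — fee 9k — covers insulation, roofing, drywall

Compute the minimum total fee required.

The greedy cost-per-new-task heuristic would pick Yara and Hana for 12, but a cheaper cover exists.
Hana alone covers insulation, roofing, drywall — every task.
Total fee: 9.
No cover costs less than 9.

9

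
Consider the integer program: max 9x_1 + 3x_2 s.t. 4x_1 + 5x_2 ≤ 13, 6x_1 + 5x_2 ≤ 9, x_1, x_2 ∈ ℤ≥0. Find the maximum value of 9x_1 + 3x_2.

9

The continuous relaxation peaks at (1.5, 0) with value 13.50; rounding to a feasible lattice point costs some objective.
(x_1,x_2)=(1,0): 4·1+5·0=4≤13, 6·1+5·0=6≤9, objective 9.
(x_1,x_2)=(0,1): 4·0+5·1=5≤13, 6·0+5·1=5≤9, objective 3.
(x_1,x_2)=(0,0): 4·0+5·0=0≤13, 6·0+5·0=0≤9, objective 0.
Maximum is 9 at (x_1,x_2)=(1,0).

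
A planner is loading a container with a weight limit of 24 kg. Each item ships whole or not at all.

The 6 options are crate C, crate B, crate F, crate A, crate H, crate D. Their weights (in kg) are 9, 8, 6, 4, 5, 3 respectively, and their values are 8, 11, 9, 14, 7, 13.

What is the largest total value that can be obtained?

Allowing fractional choices, the relaxed optimum would be about 51.2, but items are indivisible.
crate B + crate A + crate H + crate D: weight 8 + 4 + 5 + 3 = 20 ≤ 24, value 11 + 14 + 7 + 13 = 45.
crate B + crate F + crate A + crate D: weight 8 + 6 + 4 + 3 = 21 ≤ 24, value 11 + 9 + 14 + 13 = 47.
crate C + crate B + crate A + crate D: weight 9 + 8 + 4 + 3 = 24 ≤ 24, value 8 + 11 + 14 + 13 = 46.
Best is crate B, crate F, crate A, and crate D with total value 47.

47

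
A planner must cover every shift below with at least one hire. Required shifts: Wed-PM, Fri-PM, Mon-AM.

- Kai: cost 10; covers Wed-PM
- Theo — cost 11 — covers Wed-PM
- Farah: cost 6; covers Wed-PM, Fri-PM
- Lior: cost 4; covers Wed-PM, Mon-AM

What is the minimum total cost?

10

Choose Farah and Lior: together they cover Wed-PM, Fri-PM, Mon-AM — every shift.
Total cost: 6 + 4 = 10.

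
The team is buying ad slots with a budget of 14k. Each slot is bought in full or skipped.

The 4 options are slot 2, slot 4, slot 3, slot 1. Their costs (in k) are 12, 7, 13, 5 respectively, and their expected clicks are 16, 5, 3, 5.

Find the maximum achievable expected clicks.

16

Allowing fractional choices, the relaxed optimum would be about 18.0, but ad slots are indivisible.
slot 4 + slot 1: cost 7 + 5 = 12 ≤ 14, expected clicks 5 + 5 = 10.
slot 2: cost 12 ≤ 14, expected clicks 16.
Best is slot 2 with total expected clicks 16.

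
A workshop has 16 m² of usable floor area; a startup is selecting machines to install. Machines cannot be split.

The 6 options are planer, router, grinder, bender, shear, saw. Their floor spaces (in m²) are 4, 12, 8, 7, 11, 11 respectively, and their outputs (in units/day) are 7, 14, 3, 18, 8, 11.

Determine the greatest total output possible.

This is a 0-1 knapsack instance.
Allowing fractional choices, the relaxed optimum would be about 30.8, but machines are indivisible.
planer + bender: floor space 4 + 7 = 11 ≤ 16, output 7 + 18 = 25.
grinder + bender: floor space 8 + 7 = 15 ≤ 16, output 3 + 18 = 21.
Best is planer and bender with total output 25.

25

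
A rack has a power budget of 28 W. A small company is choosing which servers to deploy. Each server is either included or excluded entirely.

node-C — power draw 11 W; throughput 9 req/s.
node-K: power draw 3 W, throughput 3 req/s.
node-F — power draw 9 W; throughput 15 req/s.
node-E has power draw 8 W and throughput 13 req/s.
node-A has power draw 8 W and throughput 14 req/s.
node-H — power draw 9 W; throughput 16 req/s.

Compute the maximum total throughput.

46

This is an integer program with binary decision variables.
node-K + node-E + node-A + node-H: power draw 3 + 8 + 8 + 9 = 28 ≤ 28, throughput 3 + 13 + 14 + 16 = 46.
node-F + node-A + node-H: power draw 9 + 8 + 9 = 26 ≤ 28, throughput 15 + 14 + 16 = 45.
Best is node-K, node-E, node-A, and node-H with total throughput 46.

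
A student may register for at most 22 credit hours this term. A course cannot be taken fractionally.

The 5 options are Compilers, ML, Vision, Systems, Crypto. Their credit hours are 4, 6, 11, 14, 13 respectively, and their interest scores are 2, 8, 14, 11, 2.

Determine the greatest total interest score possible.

24

ML + Vision: credit hours 6 + 11 = 17 ≤ 22, interest score 8 + 14 = 22.
ML + Systems: credit hours 6 + 14 = 20 ≤ 22, interest score 8 + 11 = 19.
Compilers + ML + Vision: credit hours 4 + 6 + 11 = 21 ≤ 22, interest score 2 + 8 + 14 = 24.
Best is Compilers, ML, and Vision with total interest score 24.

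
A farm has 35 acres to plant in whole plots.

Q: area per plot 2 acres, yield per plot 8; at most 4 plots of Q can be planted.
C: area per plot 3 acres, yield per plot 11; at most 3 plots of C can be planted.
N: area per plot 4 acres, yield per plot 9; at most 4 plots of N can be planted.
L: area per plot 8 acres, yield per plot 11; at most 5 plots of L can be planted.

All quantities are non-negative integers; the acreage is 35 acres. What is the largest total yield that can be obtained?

This is a bounded integer knapsack.
Q has the best ratio (8/2); taking only Q gives at most 4×8 = 32 (stopped by the supply cap of 4).
Mixing does better — 4×Q, 3×C, and 4×N: area 33 ≤ 35, yield 4·8 + 3·11 + 4·9 = 101.

101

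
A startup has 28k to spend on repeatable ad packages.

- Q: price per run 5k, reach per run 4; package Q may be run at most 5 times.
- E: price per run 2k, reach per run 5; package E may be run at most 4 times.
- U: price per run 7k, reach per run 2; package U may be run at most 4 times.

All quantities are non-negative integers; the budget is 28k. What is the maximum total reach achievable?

This is a bounded integer knapsack.
3×Q and 4×E: price 23 ≤ 28, reach 3·4 + 4·5 = 32.
4×Q and 4×E: price 28 ≤ 28, reach 4·4 + 4·5 = 36.
Best is 36.

36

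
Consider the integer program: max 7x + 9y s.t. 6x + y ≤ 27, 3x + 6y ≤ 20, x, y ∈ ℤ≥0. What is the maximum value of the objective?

37

Relaxing integrality, the LP optimum is 40.76 at (x,y) = (4.3, 1.18), which is not an integer point.
(x,y)=(4,1): 6·4+1·1=25≤27, 3·4+6·1=18≤20, objective 37.
(x,y)=(3,1): 6·3+1·1=19≤27, 3·3+6·1=15≤20, objective 30.
(x,y)=(4,0): 6·4+1·0=24≤27, 3·4+6·0=12≤20, objective 28.
Maximum is 37 at (x,y)=(4,1).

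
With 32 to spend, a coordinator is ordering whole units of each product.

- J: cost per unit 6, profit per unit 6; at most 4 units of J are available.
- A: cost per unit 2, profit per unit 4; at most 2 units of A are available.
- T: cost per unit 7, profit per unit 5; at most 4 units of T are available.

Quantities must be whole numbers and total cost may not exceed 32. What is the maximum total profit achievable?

This is a bounded integer knapsack.
3×J, 2×A, and 1×T: cost 29 ≤ 32, profit 3·6 + 2·4 + 1·5 = 31.
4×J and 2×A: cost 28 ≤ 32, profit 4·6 + 2·4 = 32.
Best is 32.

32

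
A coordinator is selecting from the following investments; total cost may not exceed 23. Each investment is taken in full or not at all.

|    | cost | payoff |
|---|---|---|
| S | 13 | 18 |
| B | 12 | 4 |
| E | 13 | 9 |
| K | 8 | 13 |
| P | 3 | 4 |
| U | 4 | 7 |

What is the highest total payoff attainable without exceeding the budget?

31

Allowing fractional choices, the relaxed optimum would be about 35.2, but investments are indivisible.
S + K: cost 13 + 8 = 21 ≤ 23, payoff 18 + 13 = 31.
S + U: cost 13 + 4 = 17 ≤ 23, payoff 18 + 7 = 25.
S + P + U: cost 13 + 3 + 4 = 20 ≤ 23, payoff 18 + 4 + 7 = 29.
Best is S and K with total payoff 31.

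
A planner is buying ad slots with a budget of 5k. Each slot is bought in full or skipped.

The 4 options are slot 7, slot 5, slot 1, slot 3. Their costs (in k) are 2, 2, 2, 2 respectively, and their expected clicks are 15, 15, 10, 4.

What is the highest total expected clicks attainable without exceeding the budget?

Allowing fractional choices, the relaxed optimum would be about 35.0, but ad slots are indivisible.
slot 7 + slot 1: cost 2 + 2 = 4 ≤ 5, expected clicks 15 + 10 = 25.
slot 7 + slot 5: cost 2 + 2 = 4 ≤ 5, expected clicks 15 + 15 = 30.
Best is slot 7 and slot 5 with total expected clicks 30.

30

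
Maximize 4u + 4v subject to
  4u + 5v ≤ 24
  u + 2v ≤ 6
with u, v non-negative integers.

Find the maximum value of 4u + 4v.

24

(u,v)=(6,0) is feasible, giving 24.
(u,v)=(5,0) is feasible, giving 20.
Maximum is 24 at (u,v)=(6,0).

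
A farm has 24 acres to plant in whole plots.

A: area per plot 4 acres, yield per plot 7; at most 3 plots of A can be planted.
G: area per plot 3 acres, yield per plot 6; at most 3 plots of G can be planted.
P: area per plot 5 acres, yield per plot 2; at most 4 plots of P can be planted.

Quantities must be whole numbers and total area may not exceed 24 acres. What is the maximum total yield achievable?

G has the best ratio (6/3); taking only G gives at most 3×6 = 18 (stopped by the supply cap of 3).
Mixing does better — 3×A and 3×G: area 21 ≤ 24, yield 3·7 + 3·6 = 39.

39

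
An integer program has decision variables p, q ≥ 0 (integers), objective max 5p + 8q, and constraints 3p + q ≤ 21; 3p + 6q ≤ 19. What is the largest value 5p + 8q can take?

30

(p,q)=(6,0) is feasible, giving 30.
(p,q)=(5,0) is feasible, giving 25.
No feasible integer point exceeds 30.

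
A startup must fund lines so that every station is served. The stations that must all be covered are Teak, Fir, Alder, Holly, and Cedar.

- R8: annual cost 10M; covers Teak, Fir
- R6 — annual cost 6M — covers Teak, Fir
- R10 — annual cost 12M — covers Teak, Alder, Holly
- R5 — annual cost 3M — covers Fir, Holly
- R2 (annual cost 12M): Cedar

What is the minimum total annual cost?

Choose R10, R5, and R2: together they cover Teak, Fir, Alder, Holly, Cedar — every station.
Total annual cost: 12 + 3 + 12 = 27.

27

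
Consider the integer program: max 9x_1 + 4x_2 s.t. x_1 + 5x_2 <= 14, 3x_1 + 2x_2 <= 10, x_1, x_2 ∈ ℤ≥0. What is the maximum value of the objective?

(x_1,x_2)=(3,0) is feasible, giving 27.
(x_1,x_2)=(2,1) is feasible, giving 22.
(x_1,x_2)=(2,0) is feasible, giving 18.
Maximum is 27 at (x_1,x_2)=(3,0).

27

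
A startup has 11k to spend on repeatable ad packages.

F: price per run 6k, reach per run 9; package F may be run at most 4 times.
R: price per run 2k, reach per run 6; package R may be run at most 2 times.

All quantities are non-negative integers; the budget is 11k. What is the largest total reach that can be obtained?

21

This is a bounded integer knapsack.
R has the best ratio (6/2); taking only R gives at most 2×6 = 12 (stopped by the supply cap of 2).
Mixing does better — 1×F and 2×R: price 10 ≤ 11, reach 1·9 + 2·6 = 21.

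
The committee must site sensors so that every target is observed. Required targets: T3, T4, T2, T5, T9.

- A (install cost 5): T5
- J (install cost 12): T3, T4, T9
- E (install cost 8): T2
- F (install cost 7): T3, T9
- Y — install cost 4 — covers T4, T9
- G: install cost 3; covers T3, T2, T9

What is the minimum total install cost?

12

Choose A, Y, and G: together they cover T3, T4, T2, T5, T9 — every target.
Total install cost: 5 + 4 + 3 = 12.
No cover costs less than 12.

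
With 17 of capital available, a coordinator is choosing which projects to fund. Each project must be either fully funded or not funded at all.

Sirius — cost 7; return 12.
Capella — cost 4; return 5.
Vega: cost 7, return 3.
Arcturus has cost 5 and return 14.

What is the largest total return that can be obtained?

Treat it as a binary knapsack problem.
Take Sirius, Capella, and Arcturus: cost 7 + 4 + 5 = 16 ≤ 17, return 12 + 5 + 14 = 31.
No other feasible combination does better.

31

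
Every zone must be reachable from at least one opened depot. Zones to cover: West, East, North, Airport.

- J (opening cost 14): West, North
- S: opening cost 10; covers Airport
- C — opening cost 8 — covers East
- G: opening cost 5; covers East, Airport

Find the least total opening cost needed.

19

Choose J and G: together they cover West, East, North, Airport — every zone.
Total opening cost: 14 + 5 = 19.
No cover costs less than 19.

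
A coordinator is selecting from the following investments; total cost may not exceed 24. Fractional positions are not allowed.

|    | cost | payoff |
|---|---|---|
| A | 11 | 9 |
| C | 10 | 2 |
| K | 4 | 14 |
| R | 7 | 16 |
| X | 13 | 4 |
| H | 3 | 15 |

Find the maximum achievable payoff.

Take C, K, R, and H: cost 10 + 4 + 7 + 3 = 24 ≤ 24, payoff 2 + 14 + 16 + 15 = 47.
No other feasible combination does better.

47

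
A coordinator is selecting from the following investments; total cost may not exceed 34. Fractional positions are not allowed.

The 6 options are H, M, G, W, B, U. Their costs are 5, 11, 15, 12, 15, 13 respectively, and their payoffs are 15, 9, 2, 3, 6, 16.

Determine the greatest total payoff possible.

40

Allowing fractional choices, the relaxed optimum would be about 42.0, but investments are indivisible.
H + M + U: cost 5 + 11 + 13 = 29 ≤ 34, payoff 15 + 9 + 16 = 40.
H + B + U: cost 5 + 15 + 13 = 33 ≤ 34, payoff 15 + 6 + 16 = 37.
H + W + U: cost 5 + 12 + 13 = 30 ≤ 34, payoff 15 + 3 + 16 = 34.
Best is H, M, and U with total payoff 40.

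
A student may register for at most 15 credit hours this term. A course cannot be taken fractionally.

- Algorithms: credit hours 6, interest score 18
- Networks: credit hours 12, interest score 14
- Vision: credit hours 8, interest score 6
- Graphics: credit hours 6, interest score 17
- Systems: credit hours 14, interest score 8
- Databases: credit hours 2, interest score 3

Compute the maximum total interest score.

38

Algorithms + Graphics + Databases: credit hours 6 + 6 + 2 = 14 ≤ 15, interest score 18 + 17 + 3 = 38.
Algorithms + Graphics: credit hours 6 + 6 = 12 ≤ 15, interest score 18 + 17 = 35.
Algorithms + Vision: credit hours 6 + 8 = 14 ≤ 15, interest score 18 + 6 = 24.
Best is Algorithms, Graphics, and Databases with total interest score 38.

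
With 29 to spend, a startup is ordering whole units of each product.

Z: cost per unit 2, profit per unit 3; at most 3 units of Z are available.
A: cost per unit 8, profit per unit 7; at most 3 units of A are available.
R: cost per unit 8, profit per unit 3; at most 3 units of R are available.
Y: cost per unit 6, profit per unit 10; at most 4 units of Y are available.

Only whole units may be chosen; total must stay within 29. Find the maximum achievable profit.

46

2×Z and 4×Y: cost 28 ≤ 29, profit 2·3 + 4·10 = 46.
1×Z and 4×Y: cost 26 ≤ 29, profit 1·3 + 4·10 = 43.
Best is 46.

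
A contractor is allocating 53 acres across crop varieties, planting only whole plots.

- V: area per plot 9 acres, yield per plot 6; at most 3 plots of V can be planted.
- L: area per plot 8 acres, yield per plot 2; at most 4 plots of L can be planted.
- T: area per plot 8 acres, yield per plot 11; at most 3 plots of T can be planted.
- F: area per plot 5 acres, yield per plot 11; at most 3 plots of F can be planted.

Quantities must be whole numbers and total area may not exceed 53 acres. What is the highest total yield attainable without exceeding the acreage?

F has the best ratio (11/5); taking only F gives at most 3×11 = 33 (stopped by the supply cap of 3).
Mixing does better — 1×V, 3×T, and 3×F: area 48 ≤ 53, yield 1·6 + 3·11 + 3·11 = 72.

72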